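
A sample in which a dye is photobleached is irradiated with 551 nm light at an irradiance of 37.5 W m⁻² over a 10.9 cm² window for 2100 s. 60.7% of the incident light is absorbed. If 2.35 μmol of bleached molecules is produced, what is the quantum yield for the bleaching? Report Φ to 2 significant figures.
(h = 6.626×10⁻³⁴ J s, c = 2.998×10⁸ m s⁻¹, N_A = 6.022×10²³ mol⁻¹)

Φ = 0.0098

Product: 2.35 μmol = 2.35×10⁻⁶ mol.
Photon energy at 551 nm: hc/λ = (6.626×10⁻³⁴)(2.998×10⁸)/(551×10⁻⁹) = 3.605×10⁻¹⁹ J.
Energy delivered: (37.5 W m⁻²)(10.9×10⁻⁴ m²)(2100 s) = 85.84 J.
Photons incident: 85.84 / 3.605×10⁻¹⁹ = 2.381×10²⁰, i.e. 2.381×10²⁰/6.022×10²³ = 3.954×10⁻⁴ mol.
Photons absorbed: 0.607 × 3.954×10⁻⁴ = 2.400×10⁻⁴ mol.
Φ = 2.35×10⁻⁶ mol / 2.400×10⁻⁴ mol photons = 0.0098.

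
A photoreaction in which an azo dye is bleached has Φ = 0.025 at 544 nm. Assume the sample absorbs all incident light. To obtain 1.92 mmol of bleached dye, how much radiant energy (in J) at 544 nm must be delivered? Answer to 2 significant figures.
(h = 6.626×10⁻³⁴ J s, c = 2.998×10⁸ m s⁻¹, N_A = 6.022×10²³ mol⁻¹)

1.7×10⁴ J

Product: 1.92 mmol = 0.00192 mol.
Photons that must be absorbed: 0.00192 / 0.025 = 0.07680 mol.
Photon energy: hc/λ = 3.652×10⁻¹⁹ J; per mole, 2.199×10⁵ J mol⁻¹.
Energy required: 0.07680 × 2.199×10⁵ = 1.7×10⁴ J.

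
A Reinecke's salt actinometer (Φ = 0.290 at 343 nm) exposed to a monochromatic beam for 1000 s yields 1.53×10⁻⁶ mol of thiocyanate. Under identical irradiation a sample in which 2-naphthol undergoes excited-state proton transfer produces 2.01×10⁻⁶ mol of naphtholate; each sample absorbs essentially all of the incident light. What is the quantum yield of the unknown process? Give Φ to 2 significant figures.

Φ = 0.38

Photons absorbed by the actinometer: 1.53×10⁻⁶ / 0.290 = 5.276×10⁻⁶ mol.
Φ(unknown) = 2.01×10⁻⁶ / 5.276×10⁻⁶ = 0.38.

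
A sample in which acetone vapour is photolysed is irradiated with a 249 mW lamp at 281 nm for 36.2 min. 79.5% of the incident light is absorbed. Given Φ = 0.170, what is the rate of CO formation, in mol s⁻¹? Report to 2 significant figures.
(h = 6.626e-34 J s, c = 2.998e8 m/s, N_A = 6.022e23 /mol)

7.9e-8 mol s⁻¹

Photon energy at 281 nm: hc/λ = (6.626e-34)(2.998e8)/(281e-9) = 7.069e-19 J.
Energy delivered: (249 mW)(2172 s) = 540.8 J.
Photons incident: 540.8 / 7.069e-19 = 7.650e20, i.e. 7.650e20/6.022e23 = 0.001270 mol.
Photons absorbed: 0.795 × 0.001270 = 0.001010 mol.
Product formed: 0.170 × 0.001010 = 1.717e-4 mol.
Rate: 1.717e-4 / 2172 s = 7.9e-8 mol s⁻¹.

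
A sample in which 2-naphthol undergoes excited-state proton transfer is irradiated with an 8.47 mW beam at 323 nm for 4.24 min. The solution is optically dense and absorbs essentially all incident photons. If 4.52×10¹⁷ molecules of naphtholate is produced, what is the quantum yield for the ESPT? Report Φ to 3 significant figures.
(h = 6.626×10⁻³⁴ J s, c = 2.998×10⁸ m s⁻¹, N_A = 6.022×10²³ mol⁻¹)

Φ = 0.129

Product: 4.52×10¹⁷ / 6.022×10²³ = 7.506×10⁻⁷ mol.
Photon energy at 323 nm: hc/λ = (6.626×10⁻³⁴)(2.998×10⁸)/(323×10⁻⁹) = 6.150×10⁻¹⁹ J.
Energy delivered: (8.47 mW)(254.4 s) = 2.155 J.
Photons incident: 2.155 / 6.150×10⁻¹⁹ = 3.504×10¹⁸, i.e. 3.504×10¹⁸/6.022×10²³ = 5.819×10⁻⁶ mol.
Φ = 7.506×10⁻⁷ mol / 5.819×10⁻⁶ mol photons = 0.129.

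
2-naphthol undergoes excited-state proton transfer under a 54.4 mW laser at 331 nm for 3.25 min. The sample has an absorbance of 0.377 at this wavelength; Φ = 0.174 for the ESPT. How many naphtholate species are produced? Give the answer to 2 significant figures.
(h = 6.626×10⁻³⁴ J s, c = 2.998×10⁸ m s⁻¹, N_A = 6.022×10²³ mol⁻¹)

Photon energy at 331 nm: hc/λ = (6.626×10⁻³⁴)(2.998×10⁸)/(331×10⁻⁹) = 6.001×10⁻¹⁹ J.
Energy delivered: (54.4 mW)(195 s) = 10.61 J.
Photons incident: 10.61 / 6.001×10⁻¹⁹ = 1.768×10¹⁹, i.e. 1.768×10¹⁹/6.022×10²³ = 2.936×10⁻⁵ mol.
Fraction absorbed: 1 − 10^(−0.377) = 0.5802.
Photons absorbed: 0.5802 × 2.936×10⁻⁵ = 1.703×10⁻⁵ mol.
Product: Φ × n_abs = 0.174 × 1.703×10⁻⁵ = 2.963×10⁻⁶ mol.
As a count: 2.963×10⁻⁶ × 6.022×10²³ = 1.8×10¹⁸.

1.8×10¹⁸ species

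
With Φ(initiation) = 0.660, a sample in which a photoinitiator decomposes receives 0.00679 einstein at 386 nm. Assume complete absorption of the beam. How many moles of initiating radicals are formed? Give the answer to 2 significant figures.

0.0045 mol

Product: Φ × n_abs = 0.660 × 0.00679 = 0.004481 mol.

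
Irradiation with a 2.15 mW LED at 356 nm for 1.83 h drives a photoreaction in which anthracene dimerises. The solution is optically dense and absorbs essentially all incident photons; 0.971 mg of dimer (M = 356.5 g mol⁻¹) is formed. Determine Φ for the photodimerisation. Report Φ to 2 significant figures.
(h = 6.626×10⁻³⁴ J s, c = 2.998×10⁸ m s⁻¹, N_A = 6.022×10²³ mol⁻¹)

Φ = 0.065

Product: 0.971 mg / 356.5 g mol⁻¹ = 2.724×10⁻⁶ mol.
Photon energy at 356 nm: hc/λ = (6.626×10⁻³⁴)(2.998×10⁸)/(356×10⁻⁹) = 5.580×10⁻¹⁹ J.
Energy delivered: (2.15 mW)(6588 s) = 14.16 J.
Photons incident: 14.16 / 5.580×10⁻¹⁹ = 2.538×10¹⁹, i.e. 2.538×10¹⁹/6.022×10²³ = 4.215×10⁻⁵ mol.
Φ = 2.724×10⁻⁶ mol / 4.215×10⁻⁵ mol photons = 0.065.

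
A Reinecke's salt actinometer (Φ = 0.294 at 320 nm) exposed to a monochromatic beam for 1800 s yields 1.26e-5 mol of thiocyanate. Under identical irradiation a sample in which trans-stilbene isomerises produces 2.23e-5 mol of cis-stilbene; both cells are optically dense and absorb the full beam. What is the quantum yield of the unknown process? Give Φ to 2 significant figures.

Φ = 0.52

Photons absorbed by the actinometer: 1.26e-5 / 0.294 = 4.286e-5 mol.
Φ(unknown) = 2.23e-5 / 4.286e-5 = 0.52.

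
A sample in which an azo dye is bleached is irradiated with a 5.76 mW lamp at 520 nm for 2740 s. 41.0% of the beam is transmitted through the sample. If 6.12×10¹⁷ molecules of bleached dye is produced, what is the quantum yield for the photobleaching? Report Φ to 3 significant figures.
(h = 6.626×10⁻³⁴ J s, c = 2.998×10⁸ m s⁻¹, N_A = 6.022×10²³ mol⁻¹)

Product: 6.12×10¹⁷ / 6.022×10²³ = 1.016×10⁻⁶ mol.
Photon energy at 520 nm: hc/λ = (6.626×10⁻³⁴)(2.998×10⁸)/(520×10⁻⁹) = 3.820×10⁻¹⁹ J.
Energy delivered: (5.76 mW)(2740 s) = 15.78 J.
Photons incident: 15.78 / 3.820×10⁻¹⁹ = 4.131×10¹⁹, i.e. 4.131×10¹⁹/6.022×10²³ = 6.860×10⁻⁵ mol.
Fraction absorbed: 1 − 41.0/100 = 0.5900.
Photons absorbed: 0.5900 × 6.860×10⁻⁵ = 4.047×10⁻⁵ mol.
Φ = 1.016×10⁻⁶ mol / 4.047×10⁻⁵ mol photons = 0.0251.

Φ = 0.0251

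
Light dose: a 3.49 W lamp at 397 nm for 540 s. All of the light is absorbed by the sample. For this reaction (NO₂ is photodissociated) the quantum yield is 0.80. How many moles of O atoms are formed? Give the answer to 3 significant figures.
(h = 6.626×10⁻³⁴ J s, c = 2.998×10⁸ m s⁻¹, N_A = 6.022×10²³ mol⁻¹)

0.00500 mol

Photon energy at 397 nm: hc/λ = (6.626×10⁻³⁴)(2.998×10⁸)/(397×10⁻⁹) = 5.004×10⁻¹⁹ J.
Energy delivered: (3.49 W)(540 s) = 1885 J.
Photons incident: 1885 / 5.004×10⁻¹⁹ = 3.767×10²¹, i.e. 3.767×10²¹/6.022×10²³ = 0.006255 mol.
Product: Φ × n_abs = 0.80 × 0.006255 = 0.005004 mol.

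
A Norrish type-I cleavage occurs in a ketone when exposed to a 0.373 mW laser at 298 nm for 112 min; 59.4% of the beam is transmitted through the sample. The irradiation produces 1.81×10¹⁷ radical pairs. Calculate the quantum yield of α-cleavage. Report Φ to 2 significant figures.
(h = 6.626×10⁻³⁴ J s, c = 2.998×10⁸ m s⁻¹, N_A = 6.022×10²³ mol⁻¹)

Φ = 0.12

Product: 1.81×10¹⁷ / 6.022×10²³ = 3.006×10⁻⁷ mol.
Photon energy at 298 nm: hc/λ = (6.626×10⁻³⁴)(2.998×10⁸)/(298×10⁻⁹) = 6.666×10⁻¹⁹ J.
Energy delivered: (0.373 mW)(6720 s) = 2.507 J.
Photons incident: 2.507 / 6.666×10⁻¹⁹ = 3.761×10¹⁸, i.e. 3.761×10¹⁸/6.022×10²³ = 6.245×10⁻⁶ mol.
Fraction absorbed: 1 − 59.4/100 = 0.4060.
Photons absorbed: 0.4060 × 6.245×10⁻⁶ = 2.535×10⁻⁶ mol.
Φ = 3.006×10⁻⁷ mol / 2.535×10⁻⁶ mol photons = 0.12.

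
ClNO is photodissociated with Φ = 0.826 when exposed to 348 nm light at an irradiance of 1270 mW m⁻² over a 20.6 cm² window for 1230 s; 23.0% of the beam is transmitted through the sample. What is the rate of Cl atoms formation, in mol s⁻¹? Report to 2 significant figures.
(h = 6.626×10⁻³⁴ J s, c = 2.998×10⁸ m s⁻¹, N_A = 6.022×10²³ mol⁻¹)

Photon energy at 348 nm: hc/λ = (6.626×10⁻³⁴)(2.998×10⁸)/(348×10⁻⁹) = 5.708×10⁻¹⁹ J.
Energy delivered: (1270 mW m⁻²)(20.6×10⁻⁴ m²)(1230 s) = 3.218 J.
Photons incident: 3.218 / 5.708×10⁻¹⁹ = 5.638×10¹⁸, i.e. 5.638×10¹⁸/6.022×10²³ = 9.362×10⁻⁶ mol.
Fraction absorbed: 1 − 23.0/100 = 0.7700.
Photons absorbed: 0.7700 × 9.362×10⁻⁶ = 7.209×10⁻⁶ mol.
Product formed: 0.826 × 7.209×10⁻⁶ = 5.955×10⁻⁶ mol.
Rate: 5.955×10⁻⁶ / 1230 s = 4.8×10⁻⁹ mol s⁻¹.

4.8×10⁻⁹ mol s⁻¹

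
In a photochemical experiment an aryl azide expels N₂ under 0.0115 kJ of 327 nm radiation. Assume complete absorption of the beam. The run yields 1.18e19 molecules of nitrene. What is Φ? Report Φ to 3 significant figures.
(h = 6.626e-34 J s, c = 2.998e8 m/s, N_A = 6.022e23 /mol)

Product: 1.18e19 / 6.022e23 = 1.959e-5 mol.
Photon energy at 327 nm: hc/λ = (6.626e-34)(2.998e8)/(327e-9) = 6.075e-19 J.
Incident energy: 0.0115 kJ = 11.5 J.
Photons incident: 11.5 / 6.075e-19 = 1.893e19, i.e. 1.893e19/6.022e23 = 3.143e-5 mol.
Φ = 1.959e-5 mol / 3.143e-5 mol photons = 0.623.

Φ = 0.623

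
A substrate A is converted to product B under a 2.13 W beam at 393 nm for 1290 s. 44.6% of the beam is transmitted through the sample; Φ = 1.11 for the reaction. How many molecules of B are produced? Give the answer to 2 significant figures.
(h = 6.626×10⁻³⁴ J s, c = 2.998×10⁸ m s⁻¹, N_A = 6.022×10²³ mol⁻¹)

Photon energy at 393 nm: hc/λ = (6.626×10⁻³⁴)(2.998×10⁸)/(393×10⁻⁹) = 5.055×10⁻¹⁹ J.
Energy delivered: (2.13 W)(1290 s) = 2748 J.
Photons incident: 2748 / 5.055×10⁻¹⁹ = 5.436×10²¹, i.e. 5.436×10²¹/6.022×10²³ = 0.009027 mol.
Fraction absorbed: 1 − 44.6/100 = 0.5540.
Photons absorbed: 0.5540 × 0.009027 = 0.005001 mol.
Product: Φ × n_abs = 1.11 × 0.005001 = 0.005551 mol.
As a count: 0.005551 × 6.022×10²³ = 3.3×10²¹.

3.3×10²¹ molecules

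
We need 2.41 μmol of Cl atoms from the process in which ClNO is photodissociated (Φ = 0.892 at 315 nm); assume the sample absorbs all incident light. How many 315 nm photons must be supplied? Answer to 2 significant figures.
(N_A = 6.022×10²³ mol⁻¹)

Product: 2.41 μmol = 2.41×10⁻⁶ mol.
Photons that must be absorbed: 2.41×10⁻⁶ / 0.892 = 2.702×10⁻⁶ mol.
Photon count: 2.702×10⁻⁶ × 6.022×10²³ = 1.6×10¹⁸.

1.6×10¹⁸ photons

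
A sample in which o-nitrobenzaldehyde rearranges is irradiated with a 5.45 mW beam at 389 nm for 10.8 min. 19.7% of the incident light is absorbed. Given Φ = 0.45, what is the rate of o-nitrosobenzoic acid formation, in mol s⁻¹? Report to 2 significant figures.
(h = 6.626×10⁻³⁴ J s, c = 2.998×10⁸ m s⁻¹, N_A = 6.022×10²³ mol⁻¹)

Photon energy at 389 nm: hc/λ = (6.626×10⁻³⁴)(2.998×10⁸)/(389×10⁻⁹) = 5.107×10⁻¹⁹ J.
Energy delivered: (5.45 mW)(648 s) = 3.532 J.
Photons incident: 3.532 / 5.107×10⁻¹⁹ = 6.916×10¹⁸, i.e. 6.916×10¹⁸/6.022×10²³ = 1.148×10⁻⁵ mol.
Photons absorbed: 0.197 × 1.148×10⁻⁵ = 2.262×10⁻⁶ mol.
Product formed: 0.45 × 2.262×10⁻⁶ = 1.018×10⁻⁶ mol.
Rate: 1.018×10⁻⁶ / 648 s = 1.6×10⁻⁹ mol s⁻¹.

1.6×10⁻⁹ mol s⁻¹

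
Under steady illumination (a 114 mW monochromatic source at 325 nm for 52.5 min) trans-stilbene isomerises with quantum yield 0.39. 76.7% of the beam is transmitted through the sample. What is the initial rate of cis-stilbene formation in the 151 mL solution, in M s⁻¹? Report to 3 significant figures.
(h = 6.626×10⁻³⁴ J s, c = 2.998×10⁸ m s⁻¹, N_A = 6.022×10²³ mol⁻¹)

Photon energy at 325 nm: hc/λ = (6.626×10⁻³⁴)(2.998×10⁸)/(325×10⁻⁹) = 6.112×10⁻¹⁹ J.
Energy delivered: (114 mW)(3150 s) = 359.1 J.
Photons incident: 359.1 / 6.112×10⁻¹⁹ = 5.875×10²⁰, i.e. 5.875×10²⁰/6.022×10²³ = 9.756×10⁻⁴ mol.
Fraction absorbed: 1 − 76.7/100 = 0.2330.
Photons absorbed: 0.2330 × 9.756×10⁻⁴ = 2.273×10⁻⁴ mol.
Product formed: 0.39 × 2.273×10⁻⁴ = 8.865×10⁻⁵ mol.
Rate: 8.865×10⁻⁵ mol / (3150 s × 0.151 L) = 1.86×10⁻⁷ M s⁻¹.

1.86×10⁻⁷ M s⁻¹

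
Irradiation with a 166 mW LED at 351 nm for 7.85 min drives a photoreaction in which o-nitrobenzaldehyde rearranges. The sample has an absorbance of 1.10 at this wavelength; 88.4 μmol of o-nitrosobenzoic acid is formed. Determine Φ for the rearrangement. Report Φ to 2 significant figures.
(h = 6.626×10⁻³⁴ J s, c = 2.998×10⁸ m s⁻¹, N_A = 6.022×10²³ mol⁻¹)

Φ = 0.42

Product: 88.4 μmol = 8.84×10⁻⁵ mol.
Photon energy at 351 nm: hc/λ = (6.626×10⁻³⁴)(2.998×10⁸)/(351×10⁻⁹) = 5.659×10⁻¹⁹ J.
Energy delivered: (166 mW)(471 s) = 78.19 J.
Photons incident: 78.19 / 5.659×10⁻¹⁹ = 1.382×10²⁰, i.e. 1.382×10²⁰/6.022×10²³ = 2.295×10⁻⁴ mol.
Fraction absorbed: 1 − 10^(−1.10) = 0.9206.
Photons absorbed: 0.9206 × 2.295×10⁻⁴ = 2.113×10⁻⁴ mol.
Φ = 8.84×10⁻⁵ mol / 2.113×10⁻⁴ mol photons = 0.42.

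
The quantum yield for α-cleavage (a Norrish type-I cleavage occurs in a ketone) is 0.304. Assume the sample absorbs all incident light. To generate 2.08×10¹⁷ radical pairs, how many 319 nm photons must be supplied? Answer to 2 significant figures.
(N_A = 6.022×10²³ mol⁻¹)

6.8×10¹⁷ photons

Product: 2.08×10¹⁷ / 6.022×10²³ = 3.454×10⁻⁷ mol.
Photons that must be absorbed: 3.454×10⁻⁷ / 0.304 = 1.136×10⁻⁶ mol.
Photon count: 1.136×10⁻⁶ × 6.022×10²³ = 6.8×10¹⁷.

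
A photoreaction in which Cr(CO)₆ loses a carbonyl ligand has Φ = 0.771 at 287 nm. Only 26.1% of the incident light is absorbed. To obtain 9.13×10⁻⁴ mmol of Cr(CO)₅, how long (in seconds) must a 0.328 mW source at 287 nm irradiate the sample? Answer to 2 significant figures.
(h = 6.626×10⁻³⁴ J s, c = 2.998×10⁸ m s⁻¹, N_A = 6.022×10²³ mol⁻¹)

t ≈ 5800 s

Product: 9.13×10⁻⁴ mmol = 9.13×10⁻⁷ mol.
Photons that must be absorbed: 9.13×10⁻⁷ / 0.771 = 1.184×10⁻⁶ mol.
Incident photons needed: 1.184×10⁻⁶ / 0.261 = 4.536×10⁻⁶ mol.
Photon energy: hc/λ = 6.922×10⁻¹⁹ J; per mole, 4.168×10⁵ J mol⁻¹.
Energy required: 4.536×10⁻⁶ × 4.168×10⁵ = 1.891 J.
Time: 1.891 J / 0.000328 W = 5800 s.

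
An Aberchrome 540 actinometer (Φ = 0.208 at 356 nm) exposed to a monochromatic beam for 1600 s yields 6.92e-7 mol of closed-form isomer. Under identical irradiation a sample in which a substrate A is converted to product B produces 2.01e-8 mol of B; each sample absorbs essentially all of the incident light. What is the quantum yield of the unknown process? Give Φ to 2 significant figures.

Photons absorbed by the actinometer: 6.92e-7 / 0.208 = 3.327e-6 mol.
Φ(unknown) = 2.01e-8 / 3.327e-6 = 0.0060.

Φ = 0.0060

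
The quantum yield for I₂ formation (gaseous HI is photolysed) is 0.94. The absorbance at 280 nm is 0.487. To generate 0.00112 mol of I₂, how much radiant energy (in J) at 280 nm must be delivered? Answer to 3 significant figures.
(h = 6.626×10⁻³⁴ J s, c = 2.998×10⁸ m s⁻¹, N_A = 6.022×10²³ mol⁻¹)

755 J

Photons that must be absorbed: 0.00112 / 0.94 = 0.001191 mol.
Fraction absorbed: 1 − 10^(−0.487) = 0.6742.
Incident photons needed: 0.001191 / 0.6742 = 0.001767 mol.
Photon energy: hc/λ = 7.095×10⁻¹⁹ J; per mole, 4.273×10⁵ J mol⁻¹.
Energy required: 0.001767 × 4.273×10⁵ = 755 J.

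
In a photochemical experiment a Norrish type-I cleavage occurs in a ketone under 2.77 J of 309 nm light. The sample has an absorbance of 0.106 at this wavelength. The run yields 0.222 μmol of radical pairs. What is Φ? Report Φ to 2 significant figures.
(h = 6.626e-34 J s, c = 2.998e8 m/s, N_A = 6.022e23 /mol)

Φ = 0.14

Product: 0.222 μmol = 2.22e-7 mol.
Photon energy at 309 nm: hc/λ = (6.626e-34)(2.998e8)/(309e-9) = 6.429e-19 J.
Photons incident: 2.77 / 6.429e-19 = 4.309e18, i.e. 4.309e18/6.022e23 = 7.155e-6 mol.
Fraction absorbed: 1 − 10^(−0.106) = 0.2166.
Photons absorbed: 0.2166 × 7.155e-6 = 1.550e-6 mol.
Φ = 2.22e-7 mol / 1.550e-6 mol photons = 0.14.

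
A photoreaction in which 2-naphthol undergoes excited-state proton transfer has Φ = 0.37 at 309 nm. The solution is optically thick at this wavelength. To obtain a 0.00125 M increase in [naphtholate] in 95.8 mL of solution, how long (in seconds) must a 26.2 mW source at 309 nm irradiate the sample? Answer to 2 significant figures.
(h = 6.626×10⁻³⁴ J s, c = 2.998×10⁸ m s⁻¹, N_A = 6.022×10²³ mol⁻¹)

t ≈ 4800 s

Product: (0.00125 M)(0.0958 L) = 1.198×10⁻⁴ mol.
Photons that must be absorbed: 1.198×10⁻⁴ / 0.37 = 3.238×10⁻⁴ mol.
Photon energy: hc/λ = 6.429×10⁻¹⁹ J; per mole, 3.872×10⁵ J mol⁻¹.
Energy required: 3.238×10⁻⁴ × 3.872×10⁵ = 125.4 J.
Time: 125.4 J / 0.0262 W = 4800 s.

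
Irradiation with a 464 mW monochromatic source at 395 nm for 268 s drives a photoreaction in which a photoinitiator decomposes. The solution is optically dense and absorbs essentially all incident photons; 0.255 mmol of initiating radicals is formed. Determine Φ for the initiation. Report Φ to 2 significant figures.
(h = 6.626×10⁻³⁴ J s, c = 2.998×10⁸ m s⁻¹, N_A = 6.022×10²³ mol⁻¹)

Φ = 0.62

Product: 0.255 mmol = 2.55×10⁻⁴ mol.
Photon energy at 395 nm: hc/λ = (6.626×10⁻³⁴)(2.998×10⁸)/(395×10⁻⁹) = 5.029×10⁻¹⁹ J.
Energy delivered: (464 mW)(268 s) = 124.4 J.
Photons incident: 124.4 / 5.029×10⁻¹⁹ = 2.474×10²⁰, i.e. 2.474×10²⁰/6.022×10²³ = 4.108×10⁻⁴ mol.
Φ = 2.55×10⁻⁴ mol / 4.108×10⁻⁴ mol photons = 0.62.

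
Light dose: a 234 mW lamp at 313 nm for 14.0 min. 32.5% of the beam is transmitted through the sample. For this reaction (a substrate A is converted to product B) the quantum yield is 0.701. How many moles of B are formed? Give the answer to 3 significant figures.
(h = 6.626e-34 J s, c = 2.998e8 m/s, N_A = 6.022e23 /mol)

2.43e-4 mol

Photon energy at 313 nm: hc/λ = (6.626e-34)(2.998e8)/(313e-9) = 6.347e-19 J.
Energy delivered: (234 mW)(840 s) = 196.6 J.
Photons incident: 196.6 / 6.347e-19 = 3.098e20, i.e. 3.098e20/6.022e23 = 5.144e-4 mol.
Fraction absorbed: 1 − 32.5/100 = 0.6750.
Photons absorbed: 0.6750 × 5.144e-4 = 3.472e-4 mol.
Product: Φ × n_abs = 0.701 × 3.472e-4 = 2.434e-4 mol.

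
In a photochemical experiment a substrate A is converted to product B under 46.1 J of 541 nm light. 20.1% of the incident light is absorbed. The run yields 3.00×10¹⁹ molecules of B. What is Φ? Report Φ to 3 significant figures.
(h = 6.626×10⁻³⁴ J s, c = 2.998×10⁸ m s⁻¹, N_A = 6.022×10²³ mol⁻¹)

Product: 3.00×10¹⁹ / 6.022×10²³ = 4.982×10⁻⁵ mol.
Photon energy at 541 nm: hc/λ = (6.626×10⁻³⁴)(2.998×10⁸)/(541×10⁻⁹) = 3.672×10⁻¹⁹ J.
Photons incident: 46.1 / 3.672×10⁻¹⁹ = 1.255×10²⁰, i.e. 1.255×10²⁰/6.022×10²³ = 2.084×10⁻⁴ mol.
Photons absorbed: 0.201 × 2.084×10⁻⁴ = 4.189×10⁻⁵ mol.
Φ = 4.982×10⁻⁵ mol / 4.189×10⁻⁵ mol photons = 1.19.

Φ = 1.19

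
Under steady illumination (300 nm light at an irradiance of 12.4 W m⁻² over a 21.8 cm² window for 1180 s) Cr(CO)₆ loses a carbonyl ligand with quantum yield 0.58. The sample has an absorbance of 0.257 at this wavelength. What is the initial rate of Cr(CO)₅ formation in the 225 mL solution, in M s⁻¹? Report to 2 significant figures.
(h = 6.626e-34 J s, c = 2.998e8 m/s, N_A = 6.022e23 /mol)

Photon energy at 300 nm: hc/λ = (6.626e-34)(2.998e8)/(300e-9) = 6.622e-19 J.
Energy delivered: (12.4 W m⁻²)(21.8e-4 m²)(1180 s) = 31.90 J.
Photons incident: 31.90 / 6.622e-19 = 4.817e19, i.e. 4.817e19/6.022e23 = 7.999e-5 mol.
Fraction absorbed: 1 − 10^(−0.257) = 0.4466.
Photons absorbed: 0.4466 × 7.999e-5 = 3.572e-5 mol.
Product formed: 0.58 × 3.572e-5 = 2.072e-5 mol.
Rate: 2.072e-5 mol / (1180 s × 0.225 L) = 7.8e-8 M s⁻¹.

7.8e-8 M s⁻¹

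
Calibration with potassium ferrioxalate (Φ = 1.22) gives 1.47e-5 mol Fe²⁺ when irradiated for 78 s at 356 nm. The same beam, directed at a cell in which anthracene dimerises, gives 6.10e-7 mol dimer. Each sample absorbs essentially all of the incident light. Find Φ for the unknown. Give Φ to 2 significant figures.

Φ = 0.051

Photons absorbed by the actinometer: 1.47e-5 / 1.22 = 1.205e-5 mol.
Φ(unknown) = 6.10e-7 / 1.205e-5 = 0.051.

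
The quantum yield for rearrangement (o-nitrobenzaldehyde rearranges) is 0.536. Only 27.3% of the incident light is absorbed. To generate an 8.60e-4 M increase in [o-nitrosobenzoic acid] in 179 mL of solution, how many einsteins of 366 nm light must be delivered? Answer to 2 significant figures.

0.0011 einstein

Product: (8.60e-4 M)(0.179 L) = 1.539e-4 mol.
Photons that must be absorbed: 1.539e-4 / 0.536 = 2.871e-4 mol.
Incident photons needed: 2.871e-4 / 0.273 = 0.001052 mol.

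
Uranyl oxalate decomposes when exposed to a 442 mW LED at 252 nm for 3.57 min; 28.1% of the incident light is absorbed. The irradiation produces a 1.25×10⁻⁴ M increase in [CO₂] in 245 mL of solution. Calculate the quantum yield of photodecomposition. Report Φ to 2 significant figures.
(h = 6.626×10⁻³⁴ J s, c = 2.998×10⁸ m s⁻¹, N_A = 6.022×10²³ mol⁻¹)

Product: (1.25×10⁻⁴ M)(0.245 L) = 3.063×10⁻⁵ mol.
Photon energy at 252 nm: hc/λ = (6.626×10⁻³⁴)(2.998×10⁸)/(252×10⁻⁹) = 7.883×10⁻¹⁹ J.
Energy delivered: (442 mW)(214.2 s) = 94.68 J.
Photons incident: 94.68 / 7.883×10⁻¹⁹ = 1.201×10²⁰, i.e. 1.201×10²⁰/6.022×10²³ = 1.994×10⁻⁴ mol.
Photons absorbed: 0.281 × 1.994×10⁻⁴ = 5.603×10⁻⁵ mol.
Φ = 3.063×10⁻⁵ mol / 5.603×10⁻⁵ mol photons = 0.55.

Φ = 0.55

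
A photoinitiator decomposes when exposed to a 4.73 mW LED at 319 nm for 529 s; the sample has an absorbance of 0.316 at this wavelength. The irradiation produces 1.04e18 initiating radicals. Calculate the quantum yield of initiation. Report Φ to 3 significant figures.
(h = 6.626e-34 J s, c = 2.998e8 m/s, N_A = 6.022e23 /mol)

Product: 1.04e18 / 6.022e23 = 1.727e-6 mol.
Photon energy at 319 nm: hc/λ = (6.626e-34)(2.998e8)/(319e-9) = 6.227e-19 J.
Energy delivered: (4.73 mW)(529 s) = 2.502 J.
Photons incident: 2.502 / 6.227e-19 = 4.018e18, i.e. 4.018e18/6.022e23 = 6.672e-6 mol.
Fraction absorbed: 1 − 10^(−0.316) = 0.5169.
Photons absorbed: 0.5169 × 6.672e-6 = 3.449e-6 mol.
Φ = 1.727e-6 mol / 3.449e-6 mol photons = 0.501.

Φ = 0.501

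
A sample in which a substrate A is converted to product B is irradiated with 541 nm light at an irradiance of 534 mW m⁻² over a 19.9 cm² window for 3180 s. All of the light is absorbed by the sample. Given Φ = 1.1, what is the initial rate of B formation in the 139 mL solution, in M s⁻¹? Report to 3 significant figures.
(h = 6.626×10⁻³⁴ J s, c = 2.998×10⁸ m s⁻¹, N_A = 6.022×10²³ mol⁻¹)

Photon energy at 541 nm: hc/λ = (6.626×10⁻³⁴)(2.998×10⁸)/(541×10⁻⁹) = 3.672×10⁻¹⁹ J.
Energy delivered: (534 mW m⁻²)(19.9×10⁻⁴ m²)(3180 s) = 3.379 J.
Photons incident: 3.379 / 3.672×10⁻¹⁹ = 9.202×10¹⁸, i.e. 9.202×10¹⁸/6.022×10²³ = 1.528×10⁻⁵ mol.
Product formed: 1.1 × 1.528×10⁻⁵ = 1.681×10⁻⁵ mol.
Rate: 1.681×10⁻⁵ mol / (3180 s × 0.139 L) = 3.80×10⁻⁸ M s⁻¹.

3.80×10⁻⁸ M s⁻¹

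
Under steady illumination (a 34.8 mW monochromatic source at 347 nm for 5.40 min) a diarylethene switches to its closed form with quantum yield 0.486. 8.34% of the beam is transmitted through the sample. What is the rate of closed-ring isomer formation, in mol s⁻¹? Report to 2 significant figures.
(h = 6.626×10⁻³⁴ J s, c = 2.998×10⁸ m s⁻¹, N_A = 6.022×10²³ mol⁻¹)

4.5×10⁻⁸ mol s⁻¹

Photon energy at 347 nm: hc/λ = (6.626×10⁻³⁴)(2.998×10⁸)/(347×10⁻⁹) = 5.725×10⁻¹⁹ J.
Energy delivered: (34.8 mW)(324 s) = 11.28 J.
Photons incident: 11.28 / 5.725×10⁻¹⁹ = 1.970×10¹⁹, i.e. 1.970×10¹⁹/6.022×10²³ = 3.271×10⁻⁵ mol.
Fraction absorbed: 1 − 8.34/100 = 0.9166.
Photons absorbed: 0.9166 × 3.271×10⁻⁵ = 2.998×10⁻⁵ mol.
Product formed: 0.486 × 2.998×10⁻⁵ = 1.457×10⁻⁵ mol.
Rate: 1.457×10⁻⁵ / 324 s = 4.5×10⁻⁸ mol s⁻¹.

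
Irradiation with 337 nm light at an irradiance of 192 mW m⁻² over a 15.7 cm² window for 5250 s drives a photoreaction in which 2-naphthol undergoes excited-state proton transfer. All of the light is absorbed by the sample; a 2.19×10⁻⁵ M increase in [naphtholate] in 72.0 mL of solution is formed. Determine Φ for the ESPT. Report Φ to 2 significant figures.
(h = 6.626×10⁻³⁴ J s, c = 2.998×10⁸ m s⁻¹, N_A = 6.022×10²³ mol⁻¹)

Product: (2.19×10⁻⁵ M)(0.072 L) = 1.577×10⁻⁶ mol.
Photon energy at 337 nm: hc/λ = (6.626×10⁻³⁴)(2.998×10⁸)/(337×10⁻⁹) = 5.895×10⁻¹⁹ J.
Energy delivered: (192 mW m⁻²)(15.7×10⁻⁴ m²)(5250 s) = 1.583 J.
Photons incident: 1.583 / 5.895×10⁻¹⁹ = 2.685×10¹⁸, i.e. 2.685×10¹⁸/6.022×10²³ = 4.459×10⁻⁶ mol.
Φ = 1.577×10⁻⁶ mol / 4.459×10⁻⁶ mol photons = 0.35.

Φ = 0.35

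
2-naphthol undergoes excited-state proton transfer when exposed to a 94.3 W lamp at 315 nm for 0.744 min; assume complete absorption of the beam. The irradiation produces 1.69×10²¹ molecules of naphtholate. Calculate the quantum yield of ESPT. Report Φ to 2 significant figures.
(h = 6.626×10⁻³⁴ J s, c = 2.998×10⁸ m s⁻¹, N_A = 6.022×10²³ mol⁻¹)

Product: 1.69×10²¹ / 6.022×10²³ = 0.002806 mol.
Photon energy at 315 nm: hc/λ = (6.626×10⁻³⁴)(2.998×10⁸)/(315×10⁻⁹) = 6.306×10⁻¹⁹ J.
Energy delivered: (94.3 W)(44.64 s) = 4210 J.
Photons incident: 4210 / 6.306×10⁻¹⁹ = 6.676×10²¹, i.e. 6.676×10²¹/6.022×10²³ = 0.01109 mol.
Φ = 0.002806 mol / 0.01109 mol photons = 0.25.

Φ = 0.25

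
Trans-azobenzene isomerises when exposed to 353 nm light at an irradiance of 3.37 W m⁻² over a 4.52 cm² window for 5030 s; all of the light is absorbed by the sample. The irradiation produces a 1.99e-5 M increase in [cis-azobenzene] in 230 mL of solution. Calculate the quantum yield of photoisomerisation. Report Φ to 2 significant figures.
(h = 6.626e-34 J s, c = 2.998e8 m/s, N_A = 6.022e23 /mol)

Product: (1.99e-5 M)(0.23 L) = 4.577e-6 mol.
Photon energy at 353 nm: hc/λ = (6.626e-34)(2.998e8)/(353e-9) = 5.627e-19 J.
Energy delivered: (3.37 W m⁻²)(4.52e-4 m²)(5030 s) = 7.662 J.
Photons incident: 7.662 / 5.627e-19 = 1.362e19, i.e. 1.362e19/6.022e23 = 2.262e-5 mol.
Φ = 4.577e-6 mol / 2.262e-5 mol photons = 0.20.

Φ = 0.20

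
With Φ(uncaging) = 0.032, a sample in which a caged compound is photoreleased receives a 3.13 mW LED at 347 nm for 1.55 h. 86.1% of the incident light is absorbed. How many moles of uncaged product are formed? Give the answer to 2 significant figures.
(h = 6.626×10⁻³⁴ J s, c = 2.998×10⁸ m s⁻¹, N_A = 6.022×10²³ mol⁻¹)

1.4×10⁻⁶ mol

Photon energy at 347 nm: hc/λ = (6.626×10⁻³⁴)(2.998×10⁸)/(347×10⁻⁹) = 5.725×10⁻¹⁹ J.
Energy delivered: (3.13 mW)(5580 s) = 17.47 J.
Photons incident: 17.47 / 5.725×10⁻¹⁹ = 3.052×10¹⁹, i.e. 3.052×10¹⁹/6.022×10²³ = 5.068×10⁻⁵ mol.
Photons absorbed: 0.861 × 5.068×10⁻⁵ = 4.364×10⁻⁵ mol.
Product: Φ × n_abs = 0.032 × 4.364×10⁻⁵ = 1.396×10⁻⁶ mol.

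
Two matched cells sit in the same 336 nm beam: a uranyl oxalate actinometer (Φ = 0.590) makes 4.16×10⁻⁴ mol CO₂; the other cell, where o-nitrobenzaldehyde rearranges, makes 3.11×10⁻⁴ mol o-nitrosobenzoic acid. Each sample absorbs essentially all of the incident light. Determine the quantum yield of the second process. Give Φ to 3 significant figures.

Photons absorbed by the actinometer: 4.16×10⁻⁴ / 0.590 = 7.051×10⁻⁴ mol.
Φ(unknown) = 3.11×10⁻⁴ / 7.051×10⁻⁴ = 0.441.

Φ = 0.441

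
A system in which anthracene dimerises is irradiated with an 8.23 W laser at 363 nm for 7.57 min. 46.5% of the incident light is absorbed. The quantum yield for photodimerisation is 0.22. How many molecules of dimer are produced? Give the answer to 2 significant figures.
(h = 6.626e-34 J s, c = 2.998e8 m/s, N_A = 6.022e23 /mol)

Photon energy at 363 nm: hc/λ = (6.626e-34)(2.998e8)/(363e-9) = 5.472e-19 J.
Energy delivered: (8.23 W)(454.2 s) = 3738 J.
Photons incident: 3738 / 5.472e-19 = 6.831e21, i.e. 6.831e21/6.022e23 = 0.01134 mol.
Photons absorbed: 0.465 × 0.01134 = 0.005273 mol.
Product: Φ × n_abs = 0.22 × 0.005273 = 0.001160 mol.
As a count: 0.001160 × 6.022e23 = 7.0e20.

7.0e20 molecules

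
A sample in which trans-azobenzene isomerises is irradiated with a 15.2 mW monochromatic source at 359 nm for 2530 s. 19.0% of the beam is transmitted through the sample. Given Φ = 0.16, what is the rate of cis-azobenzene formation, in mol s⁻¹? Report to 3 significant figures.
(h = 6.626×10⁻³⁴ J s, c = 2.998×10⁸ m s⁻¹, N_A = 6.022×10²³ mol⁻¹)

5.91×10⁻⁹ mol s⁻¹

Photon energy at 359 nm: hc/λ = (6.626×10⁻³⁴)(2.998×10⁸)/(359×10⁻⁹) = 5.533×10⁻¹⁹ J.
Energy delivered: (15.2 mW)(2530 s) = 38.46 J.
Photons incident: 38.46 / 5.533×10⁻¹⁹ = 6.951×10¹⁹, i.e. 6.951×10¹⁹/6.022×10²³ = 1.154×10⁻⁴ mol.
Fraction absorbed: 1 − 19.0/100 = 0.8100.
Photons absorbed: 0.8100 × 1.154×10⁻⁴ = 9.347×10⁻⁵ mol.
Product formed: 0.16 × 9.347×10⁻⁵ = 1.496×10⁻⁵ mol.
Rate: 1.496×10⁻⁵ / 2530 s = 5.91×10⁻⁹ mol s⁻¹.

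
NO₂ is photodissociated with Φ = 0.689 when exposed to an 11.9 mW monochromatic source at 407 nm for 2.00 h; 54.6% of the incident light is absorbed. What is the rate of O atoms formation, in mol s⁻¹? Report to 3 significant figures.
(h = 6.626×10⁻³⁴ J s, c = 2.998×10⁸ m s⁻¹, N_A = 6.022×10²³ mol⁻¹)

Photon energy at 407 nm: hc/λ = (6.626×10⁻³⁴)(2.998×10⁸)/(407×10⁻⁹) = 4.881×10⁻¹⁹ J.
Energy delivered: (11.9 mW)(7200 s) = 85.68 J.
Photons incident: 85.68 / 4.881×10⁻¹⁹ = 1.755×10²⁰, i.e. 1.755×10²⁰/6.022×10²³ = 2.914×10⁻⁴ mol.
Photons absorbed: 0.546 × 2.914×10⁻⁴ = 1.591×10⁻⁴ mol.
Product formed: 0.689 × 1.591×10⁻⁴ = 1.096×10⁻⁴ mol.
Rate: 1.096×10⁻⁴ / 7200 s = 1.52×10⁻⁸ mol s⁻¹.

1.52×10⁻⁸ mol s⁻¹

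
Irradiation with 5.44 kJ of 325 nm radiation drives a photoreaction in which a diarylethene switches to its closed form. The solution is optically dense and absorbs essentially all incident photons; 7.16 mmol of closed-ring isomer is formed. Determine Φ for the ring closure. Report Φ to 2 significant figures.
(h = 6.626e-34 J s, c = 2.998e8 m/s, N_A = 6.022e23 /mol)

Product: 7.16 mmol = 0.00716 mol.
Photon energy at 325 nm: hc/λ = (6.626e-34)(2.998e8)/(325e-9) = 6.112e-19 J.
Incident energy: 5.44 kJ = 5440 J.
Photons incident: 5440 / 6.112e-19 = 8.901e21, i.e. 8.901e21/6.022e23 = 0.01478 mol.
Φ = 0.00716 mol / 0.01478 mol photons = 0.48.

Φ = 0.48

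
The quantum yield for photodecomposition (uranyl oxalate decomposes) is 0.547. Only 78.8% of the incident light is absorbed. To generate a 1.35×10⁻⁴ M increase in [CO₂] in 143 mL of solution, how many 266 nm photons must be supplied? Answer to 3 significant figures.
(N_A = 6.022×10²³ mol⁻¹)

2.70×10¹⁹ photons

Product: (1.35×10⁻⁴ M)(0.143 L) = 1.931×10⁻⁵ mol.
Photons that must be absorbed: 1.931×10⁻⁵ / 0.547 = 3.530×10⁻⁵ mol.
Incident photons needed: 3.530×10⁻⁵ / 0.788 = 4.480×10⁻⁵ mol.
Photon count: 4.480×10⁻⁵ × 6.022×10²³ = 2.70×10¹⁹.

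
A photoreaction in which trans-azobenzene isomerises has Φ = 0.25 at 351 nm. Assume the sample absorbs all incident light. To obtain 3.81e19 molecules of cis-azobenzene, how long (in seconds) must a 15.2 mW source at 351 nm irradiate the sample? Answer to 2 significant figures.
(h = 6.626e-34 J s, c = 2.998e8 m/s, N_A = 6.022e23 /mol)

t ≈ 5700 s

Product: 3.81e19 / 6.022e23 = 6.327e-5 mol.
Photons that must be absorbed: 6.327e-5 / 0.25 = 2.531e-4 mol.
Photon energy: hc/λ = 5.659e-19 J; per mole, 3.408e5 J mol⁻¹.
Energy required: 2.531e-4 × 3.408e5 = 86.26 J.
Time: 86.26 J / 0.0152 W = 5700 s.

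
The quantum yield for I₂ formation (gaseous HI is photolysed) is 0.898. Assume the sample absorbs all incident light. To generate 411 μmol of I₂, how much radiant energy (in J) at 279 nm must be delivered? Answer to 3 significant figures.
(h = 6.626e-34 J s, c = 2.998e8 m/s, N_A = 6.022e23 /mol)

Product: 411 μmol = 4.11e-4 mol.
Photons that must be absorbed: 4.11e-4 / 0.898 = 4.577e-4 mol.
Photon energy: hc/λ = 7.120e-19 J; per mole, 4.288e5 J mol⁻¹.
Energy required: 4.577e-4 × 4.288e5 = 196 J.

196 J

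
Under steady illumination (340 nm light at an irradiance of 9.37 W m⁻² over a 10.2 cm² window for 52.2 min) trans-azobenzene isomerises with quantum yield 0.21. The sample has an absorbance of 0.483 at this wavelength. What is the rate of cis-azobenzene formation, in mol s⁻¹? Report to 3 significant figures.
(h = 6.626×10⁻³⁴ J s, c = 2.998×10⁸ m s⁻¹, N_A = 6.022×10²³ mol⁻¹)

3.83×10⁻⁹ mol s⁻¹

Photon energy at 340 nm: hc/λ = (6.626×10⁻³⁴)(2.998×10⁸)/(340×10⁻⁹) = 5.843×10⁻¹⁹ J.
Energy delivered: (9.37 W m⁻²)(10.2×10⁻⁴ m²)(3132 s) = 29.93 J.
Photons incident: 29.93 / 5.843×10⁻¹⁹ = 5.122×10¹⁹, i.e. 5.122×10¹⁹/6.022×10²³ = 8.505×10⁻⁵ mol.
Fraction absorbed: 1 − 10^(−0.483) = 0.6711.
Photons absorbed: 0.6711 × 8.505×10⁻⁵ = 5.708×10⁻⁵ mol.
Product formed: 0.21 × 5.708×10⁻⁵ = 1.199×10⁻⁵ mol.
Rate: 1.199×10⁻⁵ / 3132 s = 3.83×10⁻⁹ mol s⁻¹.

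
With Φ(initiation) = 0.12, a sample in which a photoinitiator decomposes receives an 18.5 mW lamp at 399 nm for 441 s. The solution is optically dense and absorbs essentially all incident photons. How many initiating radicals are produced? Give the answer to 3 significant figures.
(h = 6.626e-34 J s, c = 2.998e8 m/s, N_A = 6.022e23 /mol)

1.97e18 initiating radicals

Photon energy at 399 nm: hc/λ = (6.626e-34)(2.998e8)/(399e-9) = 4.979e-19 J.
Energy delivered: (18.5 mW)(441 s) = 8.159 J.
Photons incident: 8.159 / 4.979e-19 = 1.639e19, i.e. 1.639e19/6.022e23 = 2.722e-5 mol.
Product: Φ × n_abs = 0.12 × 2.722e-5 = 3.266e-6 mol.
As a count: 3.266e-6 × 6.022e23 = 1.97e18.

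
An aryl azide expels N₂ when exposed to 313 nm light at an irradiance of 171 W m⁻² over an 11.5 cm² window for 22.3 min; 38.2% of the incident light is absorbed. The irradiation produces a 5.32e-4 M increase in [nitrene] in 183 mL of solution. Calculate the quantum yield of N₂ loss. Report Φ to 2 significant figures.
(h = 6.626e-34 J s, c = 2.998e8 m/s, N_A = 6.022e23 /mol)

Product: (5.32e-4 M)(0.183 L) = 9.736e-5 mol.
Photon energy at 313 nm: hc/λ = (6.626e-34)(2.998e8)/(313e-9) = 6.347e-19 J.
Energy delivered: (171 W m⁻²)(11.5e-4 m²)(1338 s) = 263.1 J.
Photons incident: 263.1 / 6.347e-19 = 4.145e20, i.e. 4.145e20/6.022e23 = 6.883e-4 mol.
Photons absorbed: 0.382 × 6.883e-4 = 2.629e-4 mol.
Φ = 9.736e-5 mol / 2.629e-4 mol photons = 0.37.

Φ = 0.37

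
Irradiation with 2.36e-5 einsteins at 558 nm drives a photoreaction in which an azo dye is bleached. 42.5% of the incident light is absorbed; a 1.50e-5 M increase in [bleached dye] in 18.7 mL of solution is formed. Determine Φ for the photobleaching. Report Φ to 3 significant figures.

Φ = 0.0280

Product: (1.50e-5 M)(0.0187 L) = 2.805e-7 mol.
Photons absorbed: 0.425 × 2.36e-5 = 1.003e-5 mol.
Φ = 2.805e-7 mol / 1.003e-5 mol photons = 0.0280.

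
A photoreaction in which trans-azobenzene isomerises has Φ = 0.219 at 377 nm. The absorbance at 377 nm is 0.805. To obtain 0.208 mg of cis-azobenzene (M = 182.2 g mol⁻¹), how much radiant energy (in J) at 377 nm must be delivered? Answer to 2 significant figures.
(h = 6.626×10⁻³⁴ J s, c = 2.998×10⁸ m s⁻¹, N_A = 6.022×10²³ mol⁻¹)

2.0 J

Product: 0.208 mg / 182.2 g mol⁻¹ = 1.142×10⁻⁶ mol.
Photons that must be absorbed: 1.142×10⁻⁶ / 0.219 = 5.215×10⁻⁶ mol.
Fraction absorbed: 1 − 10^(−0.805) = 0.8433.
Incident photons needed: 5.215×10⁻⁶ / 0.8433 = 6.184×10⁻⁶ mol.
Photon energy: hc/λ = 5.269×10⁻¹⁹ J; per mole, 3.173×10⁵ J mol⁻¹.
Energy required: 6.184×10⁻⁶ × 3.173×10⁵ = 2.0 J.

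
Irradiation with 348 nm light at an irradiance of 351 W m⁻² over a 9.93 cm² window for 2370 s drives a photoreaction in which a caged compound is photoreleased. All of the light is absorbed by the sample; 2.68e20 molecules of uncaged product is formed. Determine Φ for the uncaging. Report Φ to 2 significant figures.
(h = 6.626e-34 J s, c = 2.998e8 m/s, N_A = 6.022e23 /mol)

Φ = 0.19

Product: 2.68e20 / 6.022e23 = 4.450e-4 mol.
Photon energy at 348 nm: hc/λ = (6.626e-34)(2.998e8)/(348e-9) = 5.708e-19 J.
Energy delivered: (351 W m⁻²)(9.93e-4 m²)(2370 s) = 826.0 J.
Photons incident: 826.0 / 5.708e-19 = 1.447e21, i.e. 1.447e21/6.022e23 = 0.002403 mol.
Φ = 4.450e-4 mol / 0.002403 mol photons = 0.19.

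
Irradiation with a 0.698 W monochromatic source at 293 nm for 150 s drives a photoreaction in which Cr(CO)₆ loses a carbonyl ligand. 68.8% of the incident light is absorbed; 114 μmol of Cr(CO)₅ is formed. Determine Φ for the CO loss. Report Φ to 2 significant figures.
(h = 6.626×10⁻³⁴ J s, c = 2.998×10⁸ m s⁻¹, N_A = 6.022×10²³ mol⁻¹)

Φ = 0.65

Product: 114 μmol = 1.14×10⁻⁴ mol.
Photon energy at 293 nm: hc/λ = (6.626×10⁻³⁴)(2.998×10⁸)/(293×10⁻⁹) = 6.780×10⁻¹⁹ J.
Energy delivered: (0.698 W)(150 s) = 104.7 J.
Photons incident: 104.7 / 6.780×10⁻¹⁹ = 1.544×10²⁰, i.e. 1.544×10²⁰/6.022×10²³ = 2.564×10⁻⁴ mol.
Photons absorbed: 0.688 × 2.564×10⁻⁴ = 1.764×10⁻⁴ mol.
Φ = 1.14×10⁻⁴ mol / 1.764×10⁻⁴ mol photons = 0.65.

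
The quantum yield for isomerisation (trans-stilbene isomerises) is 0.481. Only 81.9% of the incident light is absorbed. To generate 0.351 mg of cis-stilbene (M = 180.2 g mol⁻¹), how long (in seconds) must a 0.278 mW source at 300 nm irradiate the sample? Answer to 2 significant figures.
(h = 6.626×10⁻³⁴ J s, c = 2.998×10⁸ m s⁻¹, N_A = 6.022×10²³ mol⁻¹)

Product: 0.351 mg / 180.2 g mol⁻¹ = 1.948×10⁻⁶ mol.
Photons that must be absorbed: 1.948×10⁻⁶ / 0.481 = 4.050×10⁻⁶ mol.
Incident photons needed: 4.050×10⁻⁶ / 0.819 = 4.945×10⁻⁶ mol.
Photon energy: hc/λ = 6.622×10⁻¹⁹ J; per mole, 3.988×10⁵ J mol⁻¹.
Energy required: 4.945×10⁻⁶ × 3.988×10⁵ = 1.972 J.
Time: 1.972 J / 0.000278 W = 7100 s.

t ≈ 7100 s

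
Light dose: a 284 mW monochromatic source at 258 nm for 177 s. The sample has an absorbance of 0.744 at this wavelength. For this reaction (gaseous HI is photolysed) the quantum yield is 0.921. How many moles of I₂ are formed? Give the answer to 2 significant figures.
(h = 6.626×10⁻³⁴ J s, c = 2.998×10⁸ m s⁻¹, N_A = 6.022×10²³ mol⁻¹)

8.2×10⁻⁵ mol

Photon energy at 258 nm: hc/λ = (6.626×10⁻³⁴)(2.998×10⁸)/(258×10⁻⁹) = 7.700×10⁻¹⁹ J.
Energy delivered: (284 mW)(177 s) = 50.27 J.
Photons incident: 50.27 / 7.700×10⁻¹⁹ = 6.529×10¹⁹, i.e. 6.529×10¹⁹/6.022×10²³ = 1.084×10⁻⁴ mol.
Fraction absorbed: 1 − 10^(−0.744) = 0.8197.
Photons absorbed: 0.8197 × 1.084×10⁻⁴ = 8.886×10⁻⁵ mol.
Product: Φ × n_abs = 0.921 × 8.886×10⁻⁵ = 8.184×10⁻⁵ mol.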